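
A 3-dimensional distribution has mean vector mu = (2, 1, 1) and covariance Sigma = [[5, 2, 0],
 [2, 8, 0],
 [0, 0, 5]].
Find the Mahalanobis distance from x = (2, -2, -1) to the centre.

Step 1 — centre the observation: (x - mu) = (0, -3, -2).

Step 2 — invert Sigma (cofactor / det for 3×3, or solve directly):
  Sigma^{-1} = [[0.2222, -0.0556, 0],
 [-0.0556, 0.1389, 0],
 [0, 0, 0.2]].

Step 3 — form the quadratic (x - mu)^T · Sigma^{-1} · (x - mu):
  Sigma^{-1} · (x - mu) = (0.1667, -0.4167, -0.4).
  (x - mu)^T · [Sigma^{-1} · (x - mu)] = (0)·(0.1667) + (-3)·(-0.4167) + (-2)·(-0.4) = 2.05.

Step 4 — take square root: d = √(2.05) ≈ 1.4318.

d(x, mu) = √(2.05) ≈ 1.4318


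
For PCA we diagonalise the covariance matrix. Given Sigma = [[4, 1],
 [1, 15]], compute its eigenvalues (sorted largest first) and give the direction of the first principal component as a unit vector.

Step 1 — characteristic polynomial of 2×2 Sigma:
  det(Sigma - λI) = λ² - trace · λ + det = 0.
  trace = 4 + 15 = 19, det = 4·15 - (1)² = 59.
Step 2 — discriminant:
  Δ = trace² - 4·det = 361 - 236 = 125.
Step 3 — eigenvalues:
  λ = (trace ± √Δ)/2 = (19 ± 11.1803)/2,
  λ_1 = 15.0902,  λ_2 = 3.9098.

Step 4 — unit eigenvector for λ_1: solve (Sigma - λ_1 I)v = 0. First row:
  (4 - 15.0902)·v_x + (1)·v_y = 0, i.e. (-11.0902)·v_x + (1)·v_y = 0,
  so v ∝ (b, λ_1 - a) = (1, 11.0902) = u.
  ||u|| = √((1)² + (11.0902)²) = √(123.9919) ≈ 11.1352,
  v_1 = u/||u|| ≈ (0.0898, 0.996) (||v_1|| = 1).

λ_1 = 15.0902,  λ_2 = 3.9098;  v_1 ≈ (0.0898, 0.996)


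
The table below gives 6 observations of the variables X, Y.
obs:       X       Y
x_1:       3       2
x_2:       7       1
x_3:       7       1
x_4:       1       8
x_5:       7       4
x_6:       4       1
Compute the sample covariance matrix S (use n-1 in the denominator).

Step 1 — column means:
  mean(X) = (3 + 7 + 7 + 1 + 7 + 4) / 6 = 29/6 = 4.8333
  mean(Y) = (2 + 1 + 1 + 8 + 4 + 1) / 6 = 17/6 = 2.8333

Step 2 — sample covariance S[i,j] = (1/(n-1)) · Σ_k (x_{k,i} - mean_i) · (x_{k,j} - mean_j), with n-1 = 5.
  S[X,X] = ((-1.8333)·(-1.8333) + (2.1667)·(2.1667) + (2.1667)·(2.1667) + (-3.8333)·(-3.8333) + (2.1667)·(2.1667) + (-0.8333)·(-0.8333)) / 5 = 32.8333/5 = 6.5667
  S[X,Y] = ((-1.8333)·(-0.8333) + (2.1667)·(-1.8333) + (2.1667)·(-1.8333) + (-3.8333)·(5.1667) + (2.1667)·(1.1667) + (-0.8333)·(-1.8333)) / 5 = -22.1667/5 = -4.4333
  S[Y,Y] = ((-0.8333)·(-0.8333) + (-1.8333)·(-1.8333) + (-1.8333)·(-1.8333) + (5.1667)·(5.1667) + (1.1667)·(1.1667) + (-1.8333)·(-1.8333)) / 5 = 38.8333/5 = 7.7667

S is symmetric (S[j,i] = S[i,j]). Assembling:

S = [[6.5667, -4.4333],
 [-4.4333, 7.7667]]


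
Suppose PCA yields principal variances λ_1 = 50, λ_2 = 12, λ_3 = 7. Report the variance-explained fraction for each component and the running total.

Step 1 — total variance = trace(Sigma) = Σ λ_i = 50 + 12 + 7 = 69.

Step 2 — fraction explained by component i = λ_i / Σ λ:
  PC1: 50/69 = 0.7246
  PC2: 12/69 = 0.1739
  PC3: 7/69 = 0.1014

Step 3 — cumulative fraction after k components = (λ_1 + ... + λ_k) / Σ λ:
  k = 1: 50/69 = 0.7246
  k = 2: (50 + 12)/69 = 62/69 = 0.8986
  k = 3: (50 + 12 + 7)/69 = 69/69 = 1

Summary (fraction, with percent):

explained: PC1 0.7246 (72.46%), PC2 0.1739 (17.39%), PC3 0.1014 (10.14%);  cumulative: 0.7246, 0.8986, 1


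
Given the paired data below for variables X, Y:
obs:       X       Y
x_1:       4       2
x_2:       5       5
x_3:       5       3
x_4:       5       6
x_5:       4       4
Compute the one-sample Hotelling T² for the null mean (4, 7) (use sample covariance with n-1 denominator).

Step 1 — sample mean vector:
  mean(X) = (4 + 5 + 5 + 5 + 4) / 5 = 23/5 = 4.6
  mean(Y) = (2 + 5 + 3 + 6 + 4) / 5 = 20/5 = 4
  x̄ = (4.6, 4),  deviation x̄ - mu_0 = (4.6, 4) - (4, 7) = (0.6, -3).

Step 2 — sample covariance matrix, S[i,j] = (1/(n-1)) · Σ_k (x_{k,i} - mean_i) · (x_{k,j} - mean_j), divisor n-1 = 4:
  S[X,X] = ((-0.6)·(-0.6) + (0.4)·(0.4) + (0.4)·(0.4) + (0.4)·(0.4) + (-0.6)·(-0.6)) / 4 = 1.2/4 = 0.3
  S[X,Y] = ((-0.6)·(-2) + (0.4)·(1) + (0.4)·(-1) + (0.4)·(2) + (-0.6)·(0)) / 4 = 2/4 = 0.5
  S[Y,Y] = ((-2)·(-2) + (1)·(1) + (-1)·(-1) + (2)·(2) + (0)·(0)) / 4 = 10/4 = 2.5
  S = [[0.3, 0.5],
 [0.5, 2.5]].

Step 3 — invert S. det(S) = 0.3·2.5 - (0.5)² = 0.5.
  S^{-1} = (1/det) · [[d, -b], [-b, a]] = [[5, -1],
 [-1, 0.6]].

Step 4 — quadratic form (x̄ - mu_0)^T · S^{-1} · (x̄ - mu_0):
  S^{-1} · (x̄ - mu_0) = (6, -2.4),
  (x̄ - mu_0)^T · [...] = (0.6)·(6) + (-3)·(-2.4) = 10.8.

Step 5 — scale by n: T² = 5 · 10.8 = 54.

T² ≈ 54


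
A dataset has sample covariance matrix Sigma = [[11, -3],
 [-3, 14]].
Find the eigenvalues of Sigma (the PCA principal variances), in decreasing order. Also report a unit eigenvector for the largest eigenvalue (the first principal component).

Step 1 — characteristic polynomial of 2×2 Sigma:
  det(Sigma - λI) = λ² - trace · λ + det = 0.
  trace = 11 + 14 = 25, det = 11·14 - (-3)² = 145.
Step 2 — discriminant:
  Δ = trace² - 4·det = 625 - 580 = 45.
Step 3 — eigenvalues:
  λ = (trace ± √Δ)/2 = (25 ± 6.7082)/2,
  λ_1 = 15.8541,  λ_2 = 9.1459.

Step 4 — unit eigenvector for λ_1: solve (Sigma - λ_1 I)v = 0. First row:
  (11 - 15.8541)·v_x + (-3)·v_y = 0, i.e. (-4.8541)·v_x + (-3)·v_y = 0,
  so v ∝ (b, λ_1 - a) = (-3, 4.8541); multiply by -1 so the first entry is positive: u = (3, -4.8541).
  ||u|| = √((3)² + (-4.8541)²) = √(32.5623) ≈ 5.7063,
  v_1 = u/||u|| ≈ (0.5257, -0.8507) (||v_1|| = 1).

λ_1 = 15.8541,  λ_2 = 9.1459;  v_1 ≈ (0.5257, -0.8507)


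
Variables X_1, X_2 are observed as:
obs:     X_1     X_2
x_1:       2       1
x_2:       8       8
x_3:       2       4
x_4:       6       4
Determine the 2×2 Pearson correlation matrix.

Step 1 — column means:
  mean(X_1) = (2 + 8 + 2 + 6) / 4 = 18/4 = 4.5
  mean(X_2) = (1 + 8 + 4 + 4) / 4 = 17/4 = 4.25

Step 2 — sample variances and covariances s[i,j] = (1/(n-1)) · Σ_k (x_{k,i} - mean_i) · (x_{k,j} - mean_j), with n-1 = 3:
  s[X_1,X_1] = ((-2.5)·(-2.5) + (3.5)·(3.5) + (-2.5)·(-2.5) + (1.5)·(1.5)) / 3 = 27/3 = 9
  s[X_1,X_2] = ((-2.5)·(-3.25) + (3.5)·(3.75) + (-2.5)·(-0.25) + (1.5)·(-0.25)) / 3 = 21.5/3 = 7.1667
  s[X_2,X_2] = ((-3.25)·(-3.25) + (3.75)·(3.75) + (-0.25)·(-0.25) + (-0.25)·(-0.25)) / 3 = 24.75/3 = 8.25
  Sample standard deviations s_i = √(s[i,i]):
  s(X_1) = √(9) = 3
  s(X_2) = √(8.25) = 2.8723

Step 3 — r_{ij} = s_{ij} / (s_i · s_j):
  r[X_1,X_1] = 1 (diagonal).
  r[X_1,X_2] = 7.1667 / (3 · 2.8723) = 7.1667 / 8.6168 = 0.8317
  r[X_2,X_2] = 1 (diagonal).

R is symmetric with unit diagonal. Assembling:

R = [[1, 0.8317],
 [0.8317, 1]]


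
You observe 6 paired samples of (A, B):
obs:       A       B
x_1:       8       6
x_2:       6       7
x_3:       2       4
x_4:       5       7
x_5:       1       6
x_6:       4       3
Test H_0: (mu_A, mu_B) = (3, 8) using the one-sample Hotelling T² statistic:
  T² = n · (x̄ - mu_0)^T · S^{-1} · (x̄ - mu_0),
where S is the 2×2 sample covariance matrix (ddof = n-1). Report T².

Step 1 — sample mean vector:
  mean(A) = (8 + 6 + 2 + 5 + 1 + 4) / 6 = 26/6 = 4.3333
  mean(B) = (6 + 7 + 4 + 7 + 6 + 3) / 6 = 33/6 = 5.5
  x̄ = (4.3333, 5.5),  deviation x̄ - mu_0 = (4.3333, 5.5) - (3, 8) = (1.3333, -2.5).

Step 2 — sample covariance matrix, S[i,j] = (1/(n-1)) · Σ_k (x_{k,i} - mean_i) · (x_{k,j} - mean_j), divisor n-1 = 5:
  S[A,A] = ((3.6667)·(3.6667) + (1.6667)·(1.6667) + (-2.3333)·(-2.3333) + (0.6667)·(0.6667) + (-3.3333)·(-3.3333) + (-0.3333)·(-0.3333)) / 5 = 33.3333/5 = 6.6667
  S[A,B] = ((3.6667)·(0.5) + (1.6667)·(1.5) + (-2.3333)·(-1.5) + (0.6667)·(1.5) + (-3.3333)·(0.5) + (-0.3333)·(-2.5)) / 5 = 8/5 = 1.6
  S[B,B] = ((0.5)·(0.5) + (1.5)·(1.5) + (-1.5)·(-1.5) + (1.5)·(1.5) + (0.5)·(0.5) + (-2.5)·(-2.5)) / 5 = 13.5/5 = 2.7
  S = [[6.6667, 1.6],
 [1.6, 2.7]].

Step 3 — invert S. det(S) = 6.6667·2.7 - (1.6)² = 15.44.
  S^{-1} = (1/det) · [[d, -b], [-b, a]] = [[0.1749, -0.1036],
 [-0.1036, 0.4318]].

Step 4 — quadratic form (x̄ - mu_0)^T · S^{-1} · (x̄ - mu_0):
  S^{-1} · (x̄ - mu_0) = (0.4922, -1.2176),
  (x̄ - mu_0)^T · [...] = (1.3333)·(0.4922) + (-2.5)·(-1.2176) = 3.7003.

Step 5 — scale by n: T² = 6 · 3.7003 = 22.2021.

T² ≈ 22.2021


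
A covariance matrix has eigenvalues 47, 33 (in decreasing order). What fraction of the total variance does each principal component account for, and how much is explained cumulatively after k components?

Step 1 — total variance = trace(Sigma) = Σ λ_i = 47 + 33 = 80.

Step 2 — fraction explained by component i = λ_i / Σ λ:
  PC1: 47/80 = 0.5875
  PC2: 33/80 = 0.4125

Step 3 — cumulative fraction after k components = (λ_1 + ... + λ_k) / Σ λ:
  k = 1: 47/80 = 0.5875
  k = 2: (47 + 33)/80 = 80/80 = 1

Summary (fraction, with percent):

explained: PC1 0.5875 (58.75%), PC2 0.4125 (41.25%);  cumulative: 0.5875, 1


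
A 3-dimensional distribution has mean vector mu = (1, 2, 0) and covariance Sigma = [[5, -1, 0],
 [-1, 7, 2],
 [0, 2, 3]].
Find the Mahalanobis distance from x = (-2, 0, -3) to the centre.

Step 1 — centre the observation: (x - mu) = (-3, -2, -3).

Step 2 — invert Sigma (cofactor / det for 3×3, or solve directly):
  Sigma^{-1} = [[0.2073, 0.0366, -0.0244],
 [0.0366, 0.1829, -0.122],
 [-0.0244, -0.122, 0.4146]].

Step 3 — form the quadratic (x - mu)^T · Sigma^{-1} · (x - mu):
  Sigma^{-1} · (x - mu) = (-0.622, -0.1098, -0.9268).
  (x - mu)^T · [Sigma^{-1} · (x - mu)] = (-3)·(-0.622) + (-2)·(-0.1098) + (-3)·(-0.9268) = 4.8659.

Step 4 — take square root: d = √(4.8659) ≈ 2.2059.

d(x, mu) = √(4.8659) ≈ 2.2059


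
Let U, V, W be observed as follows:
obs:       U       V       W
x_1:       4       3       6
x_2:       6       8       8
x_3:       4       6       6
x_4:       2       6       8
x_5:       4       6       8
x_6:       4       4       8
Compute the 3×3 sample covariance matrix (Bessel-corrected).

Step 1 — column means:
  mean(U) = (4 + 6 + 4 + 2 + 4 + 4) / 6 = 24/6 = 4
  mean(V) = (3 + 8 + 6 + 6 + 6 + 4) / 6 = 33/6 = 5.5
  mean(W) = (6 + 8 + 6 + 8 + 8 + 8) / 6 = 44/6 = 7.3333

Step 2 — sample covariance S[i,j] = (1/(n-1)) · Σ_k (x_{k,i} - mean_i) · (x_{k,j} - mean_j), with n-1 = 5.
  S[U,U] = ((0)·(0) + (2)·(2) + (0)·(0) + (-2)·(-2) + (0)·(0) + (0)·(0)) / 5 = 8/5 = 1.6
  S[U,V] = ((0)·(-2.5) + (2)·(2.5) + (0)·(0.5) + (-2)·(0.5) + (0)·(0.5) + (0)·(-1.5)) / 5 = 4/5 = 0.8
  S[U,W] = ((0)·(-1.3333) + (2)·(0.6667) + (0)·(-1.3333) + (-2)·(0.6667) + (0)·(0.6667) + (0)·(0.6667)) / 5 = 0/5 = 0
  S[V,V] = ((-2.5)·(-2.5) + (2.5)·(2.5) + (0.5)·(0.5) + (0.5)·(0.5) + (0.5)·(0.5) + (-1.5)·(-1.5)) / 5 = 15.5/5 = 3.1
  S[V,W] = ((-2.5)·(-1.3333) + (2.5)·(0.6667) + (0.5)·(-1.3333) + (0.5)·(0.6667) + (0.5)·(0.6667) + (-1.5)·(0.6667)) / 5 = 4/5 = 0.8
  S[W,W] = ((-1.3333)·(-1.3333) + (0.6667)·(0.6667) + (-1.3333)·(-1.3333) + (0.6667)·(0.6667) + (0.6667)·(0.6667) + (0.6667)·(0.6667)) / 5 = 5.3333/5 = 1.0667

S is symmetric (S[j,i] = S[i,j]). Assembling:

S = [[1.6, 0.8, 0],
 [0.8, 3.1, 0.8],
 [0, 0.8, 1.0667]]


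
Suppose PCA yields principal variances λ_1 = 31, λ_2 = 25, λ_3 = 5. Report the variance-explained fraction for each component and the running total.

Step 1 — total variance = trace(Sigma) = Σ λ_i = 31 + 25 + 5 = 61.

Step 2 — fraction explained by component i = λ_i / Σ λ:
  PC1: 31/61 = 0.5082
  PC2: 25/61 = 0.4098
  PC3: 5/61 = 0.082

Step 3 — cumulative fraction after k components = (λ_1 + ... + λ_k) / Σ λ:
  k = 1: 31/61 = 0.5082
  k = 2: (31 + 25)/61 = 56/61 = 0.918
  k = 3: (31 + 25 + 5)/61 = 61/61 = 1

Summary (fraction, with percent):

explained: PC1 0.5082 (50.82%), PC2 0.4098 (40.98%), PC3 0.082 (8.2%);  cumulative: 0.5082, 0.918, 1


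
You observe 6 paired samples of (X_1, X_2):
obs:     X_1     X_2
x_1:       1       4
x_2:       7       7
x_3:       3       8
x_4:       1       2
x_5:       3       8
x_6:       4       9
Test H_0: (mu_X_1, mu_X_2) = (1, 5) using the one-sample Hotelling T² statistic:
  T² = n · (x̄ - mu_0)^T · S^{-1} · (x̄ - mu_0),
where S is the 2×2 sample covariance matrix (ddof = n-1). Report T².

Step 1 — sample mean vector:
  mean(X_1) = (1 + 7 + 3 + 1 + 3 + 4) / 6 = 19/6 = 3.1667
  mean(X_2) = (4 + 7 + 8 + 2 + 8 + 9) / 6 = 38/6 = 6.3333
  x̄ = (3.1667, 6.3333),  deviation x̄ - mu_0 = (3.1667, 6.3333) - (1, 5) = (2.1667, 1.3333).

Step 2 — sample covariance matrix, S[i,j] = (1/(n-1)) · Σ_k (x_{k,i} - mean_i) · (x_{k,j} - mean_j), divisor n-1 = 5:
  S[X_1,X_1] = ((-2.1667)·(-2.1667) + (3.8333)·(3.8333) + (-0.1667)·(-0.1667) + (-2.1667)·(-2.1667) + (-0.1667)·(-0.1667) + (0.8333)·(0.8333)) / 5 = 24.8333/5 = 4.9667
  S[X_1,X_2] = ((-2.1667)·(-2.3333) + (3.8333)·(0.6667) + (-0.1667)·(1.6667) + (-2.1667)·(-4.3333) + (-0.1667)·(1.6667) + (0.8333)·(2.6667)) / 5 = 18.6667/5 = 3.7333
  S[X_2,X_2] = ((-2.3333)·(-2.3333) + (0.6667)·(0.6667) + (1.6667)·(1.6667) + (-4.3333)·(-4.3333) + (1.6667)·(1.6667) + (2.6667)·(2.6667)) / 5 = 37.3333/5 = 7.4667
  S = [[4.9667, 3.7333],
 [3.7333, 7.4667]].

Step 3 — invert S. det(S) = 4.9667·7.4667 - (3.7333)² = 23.1467.
  S^{-1} = (1/det) · [[d, -b], [-b, a]] = [[0.3226, -0.1613],
 [-0.1613, 0.2146]].

Step 4 — quadratic form (x̄ - mu_0)^T · S^{-1} · (x̄ - mu_0):
  S^{-1} · (x̄ - mu_0) = (0.4839, -0.0634),
  (x̄ - mu_0)^T · [...] = (2.1667)·(0.4839) + (1.3333)·(-0.0634) = 0.9639.

Step 5 — scale by n: T² = 6 · 0.9639 = 5.7834.

T² ≈ 5.7834


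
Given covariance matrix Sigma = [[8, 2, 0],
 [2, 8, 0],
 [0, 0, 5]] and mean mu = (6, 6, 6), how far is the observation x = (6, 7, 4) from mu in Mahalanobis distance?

Step 1 — centre the observation: (x - mu) = (0, 1, -2).

Step 2 — invert Sigma (cofactor / det for 3×3, or solve directly):
  Sigma^{-1} = [[0.1333, -0.0333, 0],
 [-0.0333, 0.1333, 0],
 [0, 0, 0.2]].

Step 3 — form the quadratic (x - mu)^T · Sigma^{-1} · (x - mu):
  Sigma^{-1} · (x - mu) = (-0.0333, 0.1333, -0.4).
  (x - mu)^T · [Sigma^{-1} · (x - mu)] = (0)·(-0.0333) + (1)·(0.1333) + (-2)·(-0.4) = 0.9333.

Step 4 — take square root: d = √(0.9333) ≈ 0.9661.

d(x, mu) = √(0.9333) ≈ 0.9661


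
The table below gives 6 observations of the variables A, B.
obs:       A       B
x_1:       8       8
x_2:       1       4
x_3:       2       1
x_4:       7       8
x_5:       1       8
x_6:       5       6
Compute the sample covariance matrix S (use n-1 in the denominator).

Step 1 — column means:
  mean(A) = (8 + 1 + 2 + 7 + 1 + 5) / 6 = 24/6 = 4
  mean(B) = (8 + 4 + 1 + 8 + 8 + 6) / 6 = 35/6 = 5.8333

Step 2 — sample covariance S[i,j] = (1/(n-1)) · Σ_k (x_{k,i} - mean_i) · (x_{k,j} - mean_j), with n-1 = 5.
  S[A,A] = ((4)·(4) + (-3)·(-3) + (-2)·(-2) + (3)·(3) + (-3)·(-3) + (1)·(1)) / 5 = 48/5 = 9.6
  S[A,B] = ((4)·(2.1667) + (-3)·(-1.8333) + (-2)·(-4.8333) + (3)·(2.1667) + (-3)·(2.1667) + (1)·(0.1667)) / 5 = 24/5 = 4.8
  S[B,B] = ((2.1667)·(2.1667) + (-1.8333)·(-1.8333) + (-4.8333)·(-4.8333) + (2.1667)·(2.1667) + (2.1667)·(2.1667) + (0.1667)·(0.1667)) / 5 = 40.8333/5 = 8.1667

S is symmetric (S[j,i] = S[i,j]). Assembling:

S = [[9.6, 4.8],
 [4.8, 8.1667]]


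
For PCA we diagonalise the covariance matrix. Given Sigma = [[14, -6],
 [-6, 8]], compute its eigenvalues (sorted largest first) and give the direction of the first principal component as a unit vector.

Step 1 — characteristic polynomial of 2×2 Sigma:
  det(Sigma - λI) = λ² - trace · λ + det = 0.
  trace = 14 + 8 = 22, det = 14·8 - (-6)² = 76.
Step 2 — discriminant:
  Δ = trace² - 4·det = 484 - 304 = 180.
Step 3 — eigenvalues:
  λ = (trace ± √Δ)/2 = (22 ± 13.4164)/2,
  λ_1 = 17.7082,  λ_2 = 4.2918.

Step 4 — unit eigenvector for λ_1: solve (Sigma - λ_1 I)v = 0. First row:
  (14 - 17.7082)·v_x + (-6)·v_y = 0, i.e. (-3.7082)·v_x + (-6)·v_y = 0,
  so v ∝ (b, λ_1 - a) = (-6, 3.7082); multiply by -1 so the first entry is positive: u = (6, -3.7082).
  ||u|| = √((6)² + (-3.7082)²) = √(49.7508) ≈ 7.0534,
  v_1 = u/||u|| ≈ (0.8507, -0.5257) (||v_1|| = 1).

λ_1 = 17.7082,  λ_2 = 4.2918;  v_1 ≈ (0.8507, -0.5257)


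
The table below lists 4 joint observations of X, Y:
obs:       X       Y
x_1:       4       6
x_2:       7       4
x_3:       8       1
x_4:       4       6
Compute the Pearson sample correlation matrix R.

Step 1 — column means:
  mean(X) = (4 + 7 + 8 + 4) / 4 = 23/4 = 5.75
  mean(Y) = (6 + 4 + 1 + 6) / 4 = 17/4 = 4.25

Step 2 — sample variances and covariances s[i,j] = (1/(n-1)) · Σ_k (x_{k,i} - mean_i) · (x_{k,j} - mean_j), with n-1 = 3:
  s[X,X] = ((-1.75)·(-1.75) + (1.25)·(1.25) + (2.25)·(2.25) + (-1.75)·(-1.75)) / 3 = 12.75/3 = 4.25
  s[X,Y] = ((-1.75)·(1.75) + (1.25)·(-0.25) + (2.25)·(-3.25) + (-1.75)·(1.75)) / 3 = -13.75/3 = -4.5833
  s[Y,Y] = ((1.75)·(1.75) + (-0.25)·(-0.25) + (-3.25)·(-3.25) + (1.75)·(1.75)) / 3 = 16.75/3 = 5.5833
  Sample standard deviations s_i = √(s[i,i]):
  s(X) = √(4.25) = 2.0616
  s(Y) = √(5.5833) = 2.3629

Step 3 — r_{ij} = s_{ij} / (s_i · s_j):
  r[X,X] = 1 (diagonal).
  r[X,Y] = -4.5833 / (2.0616 · 2.3629) = -4.5833 / 4.8713 = -0.9409
  r[Y,Y] = 1 (diagonal).

R is symmetric with unit diagonal. Assembling:

R = [[1, -0.9409],
 [-0.9409, 1]]


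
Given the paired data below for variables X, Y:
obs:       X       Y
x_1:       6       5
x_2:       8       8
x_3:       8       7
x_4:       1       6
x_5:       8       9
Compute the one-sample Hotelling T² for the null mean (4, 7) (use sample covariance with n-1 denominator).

Step 1 — sample mean vector:
  mean(X) = (6 + 8 + 8 + 1 + 8) / 5 = 31/5 = 6.2
  mean(Y) = (5 + 8 + 7 + 6 + 9) / 5 = 35/5 = 7
  x̄ = (6.2, 7),  deviation x̄ - mu_0 = (6.2, 7) - (4, 7) = (2.2, 0).

Step 2 — sample covariance matrix, S[i,j] = (1/(n-1)) · Σ_k (x_{k,i} - mean_i) · (x_{k,j} - mean_j), divisor n-1 = 4:
  S[X,X] = ((-0.2)·(-0.2) + (1.8)·(1.8) + (1.8)·(1.8) + (-5.2)·(-5.2) + (1.8)·(1.8)) / 4 = 36.8/4 = 9.2
  S[X,Y] = ((-0.2)·(-2) + (1.8)·(1) + (1.8)·(0) + (-5.2)·(-1) + (1.8)·(2)) / 4 = 11/4 = 2.75
  S[Y,Y] = ((-2)·(-2) + (1)·(1) + (0)·(0) + (-1)·(-1) + (2)·(2)) / 4 = 10/4 = 2.5
  S = [[9.2, 2.75],
 [2.75, 2.5]].

Step 3 — invert S. det(S) = 9.2·2.5 - (2.75)² = 15.4375.
  S^{-1} = (1/det) · [[d, -b], [-b, a]] = [[0.1619, -0.1781],
 [-0.1781, 0.596]].

Step 4 — quadratic form (x̄ - mu_0)^T · S^{-1} · (x̄ - mu_0):
  S^{-1} · (x̄ - mu_0) = (0.3563, -0.3919),
  (x̄ - mu_0)^T · [...] = (2.2)·(0.3563) + (0)·(-0.3919) = 0.7838.

Step 5 — scale by n: T² = 5 · 0.7838 = 3.919.

T² ≈ 3.919


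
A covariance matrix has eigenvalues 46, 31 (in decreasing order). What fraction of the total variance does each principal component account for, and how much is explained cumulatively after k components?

Step 1 — total variance = trace(Sigma) = Σ λ_i = 46 + 31 = 77.

Step 2 — fraction explained by component i = λ_i / Σ λ:
  PC1: 46/77 = 0.5974
  PC2: 31/77 = 0.4026

Step 3 — cumulative fraction after k components = (λ_1 + ... + λ_k) / Σ λ:
  k = 1: 46/77 = 0.5974
  k = 2: (46 + 31)/77 = 77/77 = 1

Summary (fraction, with percent):

explained: PC1 0.5974 (59.74%), PC2 0.4026 (40.26%);  cumulative: 0.5974, 1


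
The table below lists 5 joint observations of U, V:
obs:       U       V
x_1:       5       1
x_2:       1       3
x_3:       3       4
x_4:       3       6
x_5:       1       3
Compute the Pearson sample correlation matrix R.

Step 1 — column means:
  mean(U) = (5 + 1 + 3 + 3 + 1) / 5 = 13/5 = 2.6
  mean(V) = (1 + 3 + 4 + 6 + 3) / 5 = 17/5 = 3.4

Step 2 — sample variances and covariances s[i,j] = (1/(n-1)) · Σ_k (x_{k,i} - mean_i) · (x_{k,j} - mean_j), with n-1 = 4:
  s[U,U] = ((2.4)·(2.4) + (-1.6)·(-1.6) + (0.4)·(0.4) + (0.4)·(0.4) + (-1.6)·(-1.6)) / 4 = 11.2/4 = 2.8
  s[U,V] = ((2.4)·(-2.4) + (-1.6)·(-0.4) + (0.4)·(0.6) + (0.4)·(2.6) + (-1.6)·(-0.4)) / 4 = -3.2/4 = -0.8
  s[V,V] = ((-2.4)·(-2.4) + (-0.4)·(-0.4) + (0.6)·(0.6) + (2.6)·(2.6) + (-0.4)·(-0.4)) / 4 = 13.2/4 = 3.3
  Sample standard deviations s_i = √(s[i,i]):
  s(U) = √(2.8) = 1.6733
  s(V) = √(3.3) = 1.8166

Step 3 — r_{ij} = s_{ij} / (s_i · s_j):
  r[U,U] = 1 (diagonal).
  r[U,V] = -0.8 / (1.6733 · 1.8166) = -0.8 / 3.0397 = -0.2632
  r[V,V] = 1 (diagonal).

R is symmetric with unit diagonal. Assembling:

R = [[1, -0.2632],
 [-0.2632, 1]]


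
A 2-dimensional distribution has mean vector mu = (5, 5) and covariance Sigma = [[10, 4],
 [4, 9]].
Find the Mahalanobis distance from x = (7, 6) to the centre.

Step 1 — centre the observation: (x - mu) = (2, 1).

Step 2 — invert Sigma. det(Sigma) = 10·9 - (4)² = 74.
  Sigma^{-1} = (1/det) · [[d, -b], [-b, a]] = [[0.1216, -0.0541],
 [-0.0541, 0.1351]].

Step 3 — form the quadratic (x - mu)^T · Sigma^{-1} · (x - mu):
  Sigma^{-1} · (x - mu) = (0.1892, 0.027).
  (x - mu)^T · [Sigma^{-1} · (x - mu)] = (2)·(0.1892) + (1)·(0.027) = 0.4054.

Step 4 — take square root: d = √(0.4054) ≈ 0.6367.

d(x, mu) = √(0.4054) ≈ 0.6367


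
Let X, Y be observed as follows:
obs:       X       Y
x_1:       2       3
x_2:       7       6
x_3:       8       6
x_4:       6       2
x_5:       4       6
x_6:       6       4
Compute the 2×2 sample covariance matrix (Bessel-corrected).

Step 1 — column means:
  mean(X) = (2 + 7 + 8 + 6 + 4 + 6) / 6 = 33/6 = 5.5
  mean(Y) = (3 + 6 + 6 + 2 + 6 + 4) / 6 = 27/6 = 4.5

Step 2 — sample covariance S[i,j] = (1/(n-1)) · Σ_k (x_{k,i} - mean_i) · (x_{k,j} - mean_j), with n-1 = 5.
  S[X,X] = ((-3.5)·(-3.5) + (1.5)·(1.5) + (2.5)·(2.5) + (0.5)·(0.5) + (-1.5)·(-1.5) + (0.5)·(0.5)) / 5 = 23.5/5 = 4.7
  S[X,Y] = ((-3.5)·(-1.5) + (1.5)·(1.5) + (2.5)·(1.5) + (0.5)·(-2.5) + (-1.5)·(1.5) + (0.5)·(-0.5)) / 5 = 7.5/5 = 1.5
  S[Y,Y] = ((-1.5)·(-1.5) + (1.5)·(1.5) + (1.5)·(1.5) + (-2.5)·(-2.5) + (1.5)·(1.5) + (-0.5)·(-0.5)) / 5 = 15.5/5 = 3.1

S is symmetric (S[j,i] = S[i,j]). Assembling:

S = [[4.7, 1.5],
 [1.5, 3.1]]


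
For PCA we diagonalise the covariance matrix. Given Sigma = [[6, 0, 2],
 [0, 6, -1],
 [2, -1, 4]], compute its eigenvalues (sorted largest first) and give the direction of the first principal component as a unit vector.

Step 1 — characteristic polynomial p(λ) = det(λI - Sigma) = λ³ - tr·λ² + c_1·λ - det, where tr = trace, c_1 = sum of the principal 2×2 minors, det = det(Sigma):
  tr = 6 + 6 + 4 = 16,
  c_1 = (6·6 - (0)²) + (6·4 - (2)²) + (6·4 - (-1)²) = 36 + 20 + 23 = 79,
  det = 6·(6·4 - (-1)²) - (0)·((0)·4 - (-1)·(2)) + (2)·((0)·(-1) - 6·(2)) = 6·(23) - (0)·(2) + (2)·(-12) = 114.
  So p(λ) = λ³ - 16λ² + 79λ - 114.
Step 2 — look for an integer root (rational root theorem: any rational root is an integer divisor of 114). Testing λ = 6:
  p(6) = 216 - 576 + 474 - 114 = 0  ✓
  Dividing out (λ - 6): p(λ) = (λ - 6)(λ² - 10λ + 19).
Step 3 — remaining eigenvalues from the quadratic λ² - 10λ + 19 = 0:
  Δ = 10² - 4·19 = 100 - 76 = 24,  λ = (10 ± √24)/2 = (10 ± 4.899)/2 ≈ 7.4495 or 2.5505.
  Sorted: λ_1 = 7.4495,  λ_2 = 6,  λ_3 = 2.5505  (check: sum = 16 = tr ✓).

Step 4 — unit eigenvector for λ_1 ≈ 7.4495: v spans the null space of (Sigma - λ_1 I), whose rows are
  r_1 = (-1.4495, 0, 2),  r_2 = (0, -1.4495, -1),  r_3 = (2, -1, -3.4495).
  v is orthogonal to every row, so take v ∝ r_1 × r_2 = ((0)·(-1) - (2)·(-1.4495), (2)·(0) - (-1.4495)·(-1), (-1.4495)·(-1.4495) - (0)·(0)) ≈ (2.899, -1.4495, 2.101).
  Let u = (2.899, -1.4495, 2.101).
  ||u|| = √((2.899)² + (-1.4495)² + (2.101)²) = √(14.9194) ≈ 3.8626,  v_1 = u/||u|| ≈ (0.7505, -0.3753, 0.5439) (||v_1|| = 1).

λ_1 = 7.4495,  λ_2 = 6,  λ_3 = 2.5505;  v_1 ≈ (0.7505, -0.3753, 0.5439)


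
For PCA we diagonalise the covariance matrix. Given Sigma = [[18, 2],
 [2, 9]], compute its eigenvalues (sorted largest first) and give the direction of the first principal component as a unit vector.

Step 1 — characteristic polynomial of 2×2 Sigma:
  det(Sigma - λI) = λ² - trace · λ + det = 0.
  trace = 18 + 9 = 27, det = 18·9 - (2)² = 158.
Step 2 — discriminant:
  Δ = trace² - 4·det = 729 - 632 = 97.
Step 3 — eigenvalues:
  λ = (trace ± √Δ)/2 = (27 ± 9.8489)/2,
  λ_1 = 18.4244,  λ_2 = 8.5756.

Step 4 — unit eigenvector for λ_1: solve (Sigma - λ_1 I)v = 0. First row:
  (18 - 18.4244)·v_x + (2)·v_y = 0, i.e. (-0.4244)·v_x + (2)·v_y = 0,
  so v ∝ (b, λ_1 - a) = (2, 0.4244) = u.
  ||u|| = √((2)² + (0.4244)²) = √(4.1801) ≈ 2.0445,
  v_1 = u/||u|| ≈ (0.9782, 0.2076) (||v_1|| = 1).

λ_1 = 18.4244,  λ_2 = 8.5756;  v_1 ≈ (0.9782, 0.2076)


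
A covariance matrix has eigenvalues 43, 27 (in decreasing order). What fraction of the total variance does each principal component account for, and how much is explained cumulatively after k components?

Step 1 — total variance = trace(Sigma) = Σ λ_i = 43 + 27 = 70.

Step 2 — fraction explained by component i = λ_i / Σ λ:
  PC1: 43/70 = 0.6143
  PC2: 27/70 = 0.3857

Step 3 — cumulative fraction after k components = (λ_1 + ... + λ_k) / Σ λ:
  k = 1: 43/70 = 0.6143
  k = 2: (43 + 27)/70 = 70/70 = 1

Summary (fraction, with percent):

explained: PC1 0.6143 (61.43%), PC2 0.3857 (38.57%);  cumulative: 0.6143, 1


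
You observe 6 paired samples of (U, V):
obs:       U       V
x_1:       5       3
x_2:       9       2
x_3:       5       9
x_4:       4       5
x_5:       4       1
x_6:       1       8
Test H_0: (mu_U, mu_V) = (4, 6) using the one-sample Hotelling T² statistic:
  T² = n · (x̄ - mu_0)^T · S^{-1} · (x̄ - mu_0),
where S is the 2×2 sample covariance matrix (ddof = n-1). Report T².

Step 1 — sample mean vector:
  mean(U) = (5 + 9 + 5 + 4 + 4 + 1) / 6 = 28/6 = 4.6667
  mean(V) = (3 + 2 + 9 + 5 + 1 + 8) / 6 = 28/6 = 4.6667
  x̄ = (4.6667, 4.6667),  deviation x̄ - mu_0 = (4.6667, 4.6667) - (4, 6) = (0.6667, -1.3333).

Step 2 — sample covariance matrix, S[i,j] = (1/(n-1)) · Σ_k (x_{k,i} - mean_i) · (x_{k,j} - mean_j), divisor n-1 = 5:
  S[U,U] = ((0.3333)·(0.3333) + (4.3333)·(4.3333) + (0.3333)·(0.3333) + (-0.6667)·(-0.6667) + (-0.6667)·(-0.6667) + (-3.6667)·(-3.6667)) / 5 = 33.3333/5 = 6.6667
  S[U,V] = ((0.3333)·(-1.6667) + (4.3333)·(-2.6667) + (0.3333)·(4.3333) + (-0.6667)·(0.3333) + (-0.6667)·(-3.6667) + (-3.6667)·(3.3333)) / 5 = -20.6667/5 = -4.1333
  S[V,V] = ((-1.6667)·(-1.6667) + (-2.6667)·(-2.6667) + (4.3333)·(4.3333) + (0.3333)·(0.3333) + (-3.6667)·(-3.6667) + (3.3333)·(3.3333)) / 5 = 53.3333/5 = 10.6667
  S = [[6.6667, -4.1333],
 [-4.1333, 10.6667]].

Step 3 — invert S. det(S) = 6.6667·10.6667 - (-4.1333)² = 54.0267.
  S^{-1} = (1/det) · [[d, -b], [-b, a]] = [[0.1974, 0.0765],
 [0.0765, 0.1234]].

Step 4 — quadratic form (x̄ - mu_0)^T · S^{-1} · (x̄ - mu_0):
  S^{-1} · (x̄ - mu_0) = (0.0296, -0.1135),
  (x̄ - mu_0)^T · [...] = (0.6667)·(0.0296) + (-1.3333)·(-0.1135) = 0.1711.

Step 5 — scale by n: T² = 6 · 0.1711 = 1.0267.

T² ≈ 1.0267


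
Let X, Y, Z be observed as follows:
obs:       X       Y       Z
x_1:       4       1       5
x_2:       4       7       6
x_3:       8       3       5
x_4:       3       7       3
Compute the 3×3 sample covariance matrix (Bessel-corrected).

Step 1 — column means:
  mean(X) = (4 + 4 + 8 + 3) / 4 = 19/4 = 4.75
  mean(Y) = (1 + 7 + 3 + 7) / 4 = 18/4 = 4.5
  mean(Z) = (5 + 6 + 5 + 3) / 4 = 19/4 = 4.75

Step 2 — sample covariance S[i,j] = (1/(n-1)) · Σ_k (x_{k,i} - mean_i) · (x_{k,j} - mean_j), with n-1 = 3.
  S[X,X] = ((-0.75)·(-0.75) + (-0.75)·(-0.75) + (3.25)·(3.25) + (-1.75)·(-1.75)) / 3 = 14.75/3 = 4.9167
  S[X,Y] = ((-0.75)·(-3.5) + (-0.75)·(2.5) + (3.25)·(-1.5) + (-1.75)·(2.5)) / 3 = -8.5/3 = -2.8333
  S[X,Z] = ((-0.75)·(0.25) + (-0.75)·(1.25) + (3.25)·(0.25) + (-1.75)·(-1.75)) / 3 = 2.75/3 = 0.9167
  S[Y,Y] = ((-3.5)·(-3.5) + (2.5)·(2.5) + (-1.5)·(-1.5) + (2.5)·(2.5)) / 3 = 27/3 = 9
  S[Y,Z] = ((-3.5)·(0.25) + (2.5)·(1.25) + (-1.5)·(0.25) + (2.5)·(-1.75)) / 3 = -2.5/3 = -0.8333
  S[Z,Z] = ((0.25)·(0.25) + (1.25)·(1.25) + (0.25)·(0.25) + (-1.75)·(-1.75)) / 3 = 4.75/3 = 1.5833

S is symmetric (S[j,i] = S[i,j]). Assembling:

S = [[4.9167, -2.8333, 0.9167],
 [-2.8333, 9, -0.8333],
 [0.9167, -0.8333, 1.5833]]


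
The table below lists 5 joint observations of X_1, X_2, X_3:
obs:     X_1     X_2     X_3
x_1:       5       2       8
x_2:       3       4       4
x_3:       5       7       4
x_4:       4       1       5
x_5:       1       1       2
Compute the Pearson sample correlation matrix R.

Step 1 — column means:
  mean(X_1) = (5 + 3 + 5 + 4 + 1) / 5 = 18/5 = 3.6
  mean(X_2) = (2 + 4 + 7 + 1 + 1) / 5 = 15/5 = 3
  mean(X_3) = (8 + 4 + 4 + 5 + 2) / 5 = 23/5 = 4.6

Step 2 — sample variances and covariances s[i,j] = (1/(n-1)) · Σ_k (x_{k,i} - mean_i) · (x_{k,j} - mean_j), with n-1 = 4:
  s[X_1,X_1] = ((1.4)·(1.4) + (-0.6)·(-0.6) + (1.4)·(1.4) + (0.4)·(0.4) + (-2.6)·(-2.6)) / 4 = 11.2/4 = 2.8
  s[X_1,X_2] = ((1.4)·(-1) + (-0.6)·(1) + (1.4)·(4) + (0.4)·(-2) + (-2.6)·(-2)) / 4 = 8/4 = 2
  s[X_1,X_3] = ((1.4)·(3.4) + (-0.6)·(-0.6) + (1.4)·(-0.6) + (0.4)·(0.4) + (-2.6)·(-2.6)) / 4 = 11.2/4 = 2.8
  s[X_2,X_2] = ((-1)·(-1) + (1)·(1) + (4)·(4) + (-2)·(-2) + (-2)·(-2)) / 4 = 26/4 = 6.5
  s[X_2,X_3] = ((-1)·(3.4) + (1)·(-0.6) + (4)·(-0.6) + (-2)·(0.4) + (-2)·(-2.6)) / 4 = -2/4 = -0.5
  s[X_3,X_3] = ((3.4)·(3.4) + (-0.6)·(-0.6) + (-0.6)·(-0.6) + (0.4)·(0.4) + (-2.6)·(-2.6)) / 4 = 19.2/4 = 4.8
  Sample standard deviations s_i = √(s[i,i]):
  s(X_1) = √(2.8) = 1.6733
  s(X_2) = √(6.5) = 2.5495
  s(X_3) = √(4.8) = 2.1909

Step 3 — r_{ij} = s_{ij} / (s_i · s_j):
  r[X_1,X_1] = 1 (diagonal).
  r[X_1,X_2] = 2 / (1.6733 · 2.5495) = 2 / 4.2661 = 0.4688
  r[X_1,X_3] = 2.8 / (1.6733 · 2.1909) = 2.8 / 3.6661 = 0.7638
  r[X_2,X_2] = 1 (diagonal).
  r[X_2,X_3] = -0.5 / (2.5495 · 2.1909) = -0.5 / 5.5857 = -0.0895
  r[X_3,X_3] = 1 (diagonal).

R is symmetric with unit diagonal. Assembling:

R = [[1, 0.4688, 0.7638],
 [0.4688, 1, -0.0895],
 [0.7638, -0.0895, 1]]


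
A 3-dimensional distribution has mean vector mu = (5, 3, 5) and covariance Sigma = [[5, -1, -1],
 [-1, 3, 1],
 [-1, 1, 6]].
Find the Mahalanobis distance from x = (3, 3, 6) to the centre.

Step 1 — centre the observation: (x - mu) = (-2, 0, 1).

Step 2 — invert Sigma (cofactor / det for 3×3, or solve directly):
  Sigma^{-1} = [[0.2179, 0.0641, 0.0256],
 [0.0641, 0.3718, -0.0513],
 [0.0256, -0.0513, 0.1795]].

Step 3 — form the quadratic (x - mu)^T · Sigma^{-1} · (x - mu):
  Sigma^{-1} · (x - mu) = (-0.4103, -0.1795, 0.1282).
  (x - mu)^T · [Sigma^{-1} · (x - mu)] = (-2)·(-0.4103) + (0)·(-0.1795) + (1)·(0.1282) = 0.9487.

Step 4 — take square root: d = √(0.9487) ≈ 0.974.

d(x, mu) = √(0.9487) ≈ 0.974


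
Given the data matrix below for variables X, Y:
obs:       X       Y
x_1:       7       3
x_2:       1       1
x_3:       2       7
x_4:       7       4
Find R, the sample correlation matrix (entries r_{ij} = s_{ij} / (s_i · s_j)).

Step 1 — column means:
  mean(X) = (7 + 1 + 2 + 7) / 4 = 17/4 = 4.25
  mean(Y) = (3 + 1 + 7 + 4) / 4 = 15/4 = 3.75

Step 2 — sample variances and covariances s[i,j] = (1/(n-1)) · Σ_k (x_{k,i} - mean_i) · (x_{k,j} - mean_j), with n-1 = 3:
  s[X,X] = ((2.75)·(2.75) + (-3.25)·(-3.25) + (-2.25)·(-2.25) + (2.75)·(2.75)) / 3 = 30.75/3 = 10.25
  s[X,Y] = ((2.75)·(-0.75) + (-3.25)·(-2.75) + (-2.25)·(3.25) + (2.75)·(0.25)) / 3 = 0.25/3 = 0.0833
  s[Y,Y] = ((-0.75)·(-0.75) + (-2.75)·(-2.75) + (3.25)·(3.25) + (0.25)·(0.25)) / 3 = 18.75/3 = 6.25
  Sample standard deviations s_i = √(s[i,i]):
  s(X) = √(10.25) = 3.2016
  s(Y) = √(6.25) = 2.5

Step 3 — r_{ij} = s_{ij} / (s_i · s_j):
  r[X,X] = 1 (diagonal).
  r[X,Y] = 0.0833 / (3.2016 · 2.5) = 0.0833 / 8.0039 = 0.0104
  r[Y,Y] = 1 (diagonal).

R is symmetric with unit diagonal. Assembling:

R = [[1, 0.0104],
 [0.0104, 1]]


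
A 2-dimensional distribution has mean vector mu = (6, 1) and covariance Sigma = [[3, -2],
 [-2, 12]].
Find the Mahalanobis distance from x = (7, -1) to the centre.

Step 1 — centre the observation: (x - mu) = (1, -2).

Step 2 — invert Sigma. det(Sigma) = 3·12 - (-2)² = 32.
  Sigma^{-1} = (1/det) · [[d, -b], [-b, a]] = [[0.375, 0.0625],
 [0.0625, 0.0938]].

Step 3 — form the quadratic (x - mu)^T · Sigma^{-1} · (x - mu):
  Sigma^{-1} · (x - mu) = (0.25, -0.125).
  (x - mu)^T · [Sigma^{-1} · (x - mu)] = (1)·(0.25) + (-2)·(-0.125) = 0.5.

Step 4 — take square root: d = √(0.5) ≈ 0.7071.

d(x, mu) = √(0.5) ≈ 0.7071


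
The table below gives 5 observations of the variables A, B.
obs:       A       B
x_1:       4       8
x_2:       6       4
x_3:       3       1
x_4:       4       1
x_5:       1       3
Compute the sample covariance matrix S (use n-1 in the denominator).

Step 1 — column means:
  mean(A) = (4 + 6 + 3 + 4 + 1) / 5 = 18/5 = 3.6
  mean(B) = (8 + 4 + 1 + 1 + 3) / 5 = 17/5 = 3.4

Step 2 — sample covariance S[i,j] = (1/(n-1)) · Σ_k (x_{k,i} - mean_i) · (x_{k,j} - mean_j), with n-1 = 4.
  S[A,A] = ((0.4)·(0.4) + (2.4)·(2.4) + (-0.6)·(-0.6) + (0.4)·(0.4) + (-2.6)·(-2.6)) / 4 = 13.2/4 = 3.3
  S[A,B] = ((0.4)·(4.6) + (2.4)·(0.6) + (-0.6)·(-2.4) + (0.4)·(-2.4) + (-2.6)·(-0.4)) / 4 = 4.8/4 = 1.2
  S[B,B] = ((4.6)·(4.6) + (0.6)·(0.6) + (-2.4)·(-2.4) + (-2.4)·(-2.4) + (-0.4)·(-0.4)) / 4 = 33.2/4 = 8.3

S is symmetric (S[j,i] = S[i,j]). Assembling:

S = [[3.3, 1.2],
 [1.2, 8.3]]


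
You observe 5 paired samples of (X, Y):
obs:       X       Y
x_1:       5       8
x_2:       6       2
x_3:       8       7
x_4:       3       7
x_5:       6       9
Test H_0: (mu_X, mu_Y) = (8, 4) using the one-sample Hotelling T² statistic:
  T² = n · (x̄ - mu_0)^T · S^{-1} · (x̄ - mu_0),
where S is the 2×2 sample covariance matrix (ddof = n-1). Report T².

Step 1 — sample mean vector:
  mean(X) = (5 + 6 + 8 + 3 + 6) / 5 = 28/5 = 5.6
  mean(Y) = (8 + 2 + 7 + 7 + 9) / 5 = 33/5 = 6.6
  x̄ = (5.6, 6.6),  deviation x̄ - mu_0 = (5.6, 6.6) - (8, 4) = (-2.4, 2.6).

Step 2 — sample covariance matrix, S[i,j] = (1/(n-1)) · Σ_k (x_{k,i} - mean_i) · (x_{k,j} - mean_j), divisor n-1 = 4:
  S[X,X] = ((-0.6)·(-0.6) + (0.4)·(0.4) + (2.4)·(2.4) + (-2.6)·(-2.6) + (0.4)·(0.4)) / 4 = 13.2/4 = 3.3
  S[X,Y] = ((-0.6)·(1.4) + (0.4)·(-4.6) + (2.4)·(0.4) + (-2.6)·(0.4) + (0.4)·(2.4)) / 4 = -1.8/4 = -0.45
  S[Y,Y] = ((1.4)·(1.4) + (-4.6)·(-4.6) + (0.4)·(0.4) + (0.4)·(0.4) + (2.4)·(2.4)) / 4 = 29.2/4 = 7.3
  S = [[3.3, -0.45],
 [-0.45, 7.3]].

Step 3 — invert S. det(S) = 3.3·7.3 - (-0.45)² = 23.8875.
  S^{-1} = (1/det) · [[d, -b], [-b, a]] = [[0.3056, 0.0188],
 [0.0188, 0.1381]].

Step 4 — quadratic form (x̄ - mu_0)^T · S^{-1} · (x̄ - mu_0):
  S^{-1} · (x̄ - mu_0) = (-0.6845, 0.314),
  (x̄ - mu_0)^T · [...] = (-2.4)·(-0.6845) + (2.6)·(0.314) = 2.459.

Step 5 — scale by n: T² = 5 · 2.459 = 12.2951.

T² ≈ 12.2951


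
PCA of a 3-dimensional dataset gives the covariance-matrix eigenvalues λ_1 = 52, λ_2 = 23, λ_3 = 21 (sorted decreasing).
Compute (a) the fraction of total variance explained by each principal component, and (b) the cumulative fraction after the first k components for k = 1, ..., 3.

Step 1 — total variance = trace(Sigma) = Σ λ_i = 52 + 23 + 21 = 96.

Step 2 — fraction explained by component i = λ_i / Σ λ:
  PC1: 52/96 = 0.5417
  PC2: 23/96 = 0.2396
  PC3: 21/96 = 0.2188

Step 3 — cumulative fraction after k components = (λ_1 + ... + λ_k) / Σ λ:
  k = 1: 52/96 = 0.5417
  k = 2: (52 + 23)/96 = 75/96 = 0.7812
  k = 3: (52 + 23 + 21)/96 = 96/96 = 1

Summary (fraction, with percent):

explained: PC1 0.5417 (54.17%), PC2 0.2396 (23.96%), PC3 0.2188 (21.88%);  cumulative: 0.5417, 0.7812, 1


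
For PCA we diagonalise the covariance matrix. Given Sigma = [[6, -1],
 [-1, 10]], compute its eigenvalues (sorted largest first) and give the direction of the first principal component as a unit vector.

Step 1 — characteristic polynomial of 2×2 Sigma:
  det(Sigma - λI) = λ² - trace · λ + det = 0.
  trace = 6 + 10 = 16, det = 6·10 - (-1)² = 59.
Step 2 — discriminant:
  Δ = trace² - 4·det = 256 - 236 = 20.
Step 3 — eigenvalues:
  λ = (trace ± √Δ)/2 = (16 ± 4.4721)/2,
  λ_1 = 10.2361,  λ_2 = 5.7639.

Step 4 — unit eigenvector for λ_1: solve (Sigma - λ_1 I)v = 0. First row:
  (6 - 10.2361)·v_x + (-1)·v_y = 0, i.e. (-4.2361)·v_x + (-1)·v_y = 0,
  so v ∝ (b, λ_1 - a) = (-1, 4.2361); multiply by -1 so the first entry is positive: u = (1, -4.2361).
  ||u|| = √((1)² + (-4.2361)²) = √(18.9443) ≈ 4.3525,
  v_1 = u/||u|| ≈ (0.2298, -0.9732) (||v_1|| = 1).

λ_1 = 10.2361,  λ_2 = 5.7639;  v_1 ≈ (0.2298, -0.9732)


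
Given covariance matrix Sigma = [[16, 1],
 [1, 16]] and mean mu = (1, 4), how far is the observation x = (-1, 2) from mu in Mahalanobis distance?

Step 1 — centre the observation: (x - mu) = (-2, -2).

Step 2 — invert Sigma. det(Sigma) = 16·16 - (1)² = 255.
  Sigma^{-1} = (1/det) · [[d, -b], [-b, a]] = [[0.0627, -0.0039],
 [-0.0039, 0.0627]].

Step 3 — form the quadratic (x - mu)^T · Sigma^{-1} · (x - mu):
  Sigma^{-1} · (x - mu) = (-0.1176, -0.1176).
  (x - mu)^T · [Sigma^{-1} · (x - mu)] = (-2)·(-0.1176) + (-2)·(-0.1176) = 0.4706.

Step 4 — take square root: d = √(0.4706) ≈ 0.686.

d(x, mu) = √(0.4706) ≈ 0.686


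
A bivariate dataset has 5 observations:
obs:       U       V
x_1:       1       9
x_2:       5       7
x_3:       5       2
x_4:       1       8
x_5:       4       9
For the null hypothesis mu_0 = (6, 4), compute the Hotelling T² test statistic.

Step 1 — sample mean vector:
  mean(U) = (1 + 5 + 5 + 1 + 4) / 5 = 16/5 = 3.2
  mean(V) = (9 + 7 + 2 + 8 + 9) / 5 = 35/5 = 7
  x̄ = (3.2, 7),  deviation x̄ - mu_0 = (3.2, 7) - (6, 4) = (-2.8, 3).

Step 2 — sample covariance matrix, S[i,j] = (1/(n-1)) · Σ_k (x_{k,i} - mean_i) · (x_{k,j} - mean_j), divisor n-1 = 4:
  S[U,U] = ((-2.2)·(-2.2) + (1.8)·(1.8) + (1.8)·(1.8) + (-2.2)·(-2.2) + (0.8)·(0.8)) / 4 = 16.8/4 = 4.2
  S[U,V] = ((-2.2)·(2) + (1.8)·(0) + (1.8)·(-5) + (-2.2)·(1) + (0.8)·(2)) / 4 = -14/4 = -3.5
  S[V,V] = ((2)·(2) + (0)·(0) + (-5)·(-5) + (1)·(1) + (2)·(2)) / 4 = 34/4 = 8.5
  S = [[4.2, -3.5],
 [-3.5, 8.5]].

Step 3 — invert S. det(S) = 4.2·8.5 - (-3.5)² = 23.45.
  S^{-1} = (1/det) · [[d, -b], [-b, a]] = [[0.3625, 0.1493],
 [0.1493, 0.1791]].

Step 4 — quadratic form (x̄ - mu_0)^T · S^{-1} · (x̄ - mu_0):
  S^{-1} · (x̄ - mu_0) = (-0.5672, 0.1194),
  (x̄ - mu_0)^T · [...] = (-2.8)·(-0.5672) + (3)·(0.1194) = 1.9463.

Step 5 — scale by n: T² = 5 · 1.9463 = 9.7313.

T² ≈ 9.7313


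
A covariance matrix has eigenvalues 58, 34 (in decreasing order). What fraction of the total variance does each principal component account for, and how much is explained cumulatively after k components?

Step 1 — total variance = trace(Sigma) = Σ λ_i = 58 + 34 = 92.

Step 2 — fraction explained by component i = λ_i / Σ λ:
  PC1: 58/92 = 0.6304
  PC2: 34/92 = 0.3696

Step 3 — cumulative fraction after k components = (λ_1 + ... + λ_k) / Σ λ:
  k = 1: 58/92 = 0.6304
  k = 2: (58 + 34)/92 = 92/92 = 1

Summary (fraction, with percent):

explained: PC1 0.6304 (63.04%), PC2 0.3696 (36.96%);  cumulative: 0.6304, 1


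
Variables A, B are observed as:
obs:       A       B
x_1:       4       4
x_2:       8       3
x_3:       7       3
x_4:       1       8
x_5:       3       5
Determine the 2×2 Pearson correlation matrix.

Step 1 — column means:
  mean(A) = (4 + 8 + 7 + 1 + 3) / 5 = 23/5 = 4.6
  mean(B) = (4 + 3 + 3 + 8 + 5) / 5 = 23/5 = 4.6

Step 2 — sample variances and covariances s[i,j] = (1/(n-1)) · Σ_k (x_{k,i} - mean_i) · (x_{k,j} - mean_j), with n-1 = 4:
  s[A,A] = ((-0.6)·(-0.6) + (3.4)·(3.4) + (2.4)·(2.4) + (-3.6)·(-3.6) + (-1.6)·(-1.6)) / 4 = 33.2/4 = 8.3
  s[A,B] = ((-0.6)·(-0.6) + (3.4)·(-1.6) + (2.4)·(-1.6) + (-3.6)·(3.4) + (-1.6)·(0.4)) / 4 = -21.8/4 = -5.45
  s[B,B] = ((-0.6)·(-0.6) + (-1.6)·(-1.6) + (-1.6)·(-1.6) + (3.4)·(3.4) + (0.4)·(0.4)) / 4 = 17.2/4 = 4.3
  Sample standard deviations s_i = √(s[i,i]):
  s(A) = √(8.3) = 2.881
  s(B) = √(4.3) = 2.0736

Step 3 — r_{ij} = s_{ij} / (s_i · s_j):
  r[A,A] = 1 (diagonal).
  r[A,B] = -5.45 / (2.881 · 2.0736) = -5.45 / 5.9741 = -0.9123
  r[B,B] = 1 (diagonal).

R is symmetric with unit diagonal. Assembling:

R = [[1, -0.9123],
 [-0.9123, 1]]
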